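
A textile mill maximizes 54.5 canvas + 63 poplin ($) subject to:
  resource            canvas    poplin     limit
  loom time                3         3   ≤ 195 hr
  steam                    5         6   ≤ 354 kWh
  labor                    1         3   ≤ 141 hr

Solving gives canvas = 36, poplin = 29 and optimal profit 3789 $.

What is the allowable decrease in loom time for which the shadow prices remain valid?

6

Binding constraints: loom time, steam. The basis is B = [[3,3],[5,6]] with det 3.
Per unit decrease in loom time, x* moves by d = (-2, 1.6667).
The basis stays optimal until labor becomes binding; allowable decrease = 6 hr.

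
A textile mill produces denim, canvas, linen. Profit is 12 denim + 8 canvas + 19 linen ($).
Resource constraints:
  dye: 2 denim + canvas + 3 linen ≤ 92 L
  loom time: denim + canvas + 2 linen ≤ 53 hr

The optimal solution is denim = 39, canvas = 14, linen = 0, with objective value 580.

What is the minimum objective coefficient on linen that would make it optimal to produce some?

At the optimum: dye uses 92 of 92 (binding); loom time uses 53 of 53 (binding).
Dual feasibility on the basic columns requires 2·y_dye + 1·y_loom time = 12, 1·y_dye + 1·y_loom time = 8.
→ y_dye = 4 and y_loom time = 4.
linen enters the basis when its profit ≥ yᵀa₃ = 4·3 + 4·2 = 20.

20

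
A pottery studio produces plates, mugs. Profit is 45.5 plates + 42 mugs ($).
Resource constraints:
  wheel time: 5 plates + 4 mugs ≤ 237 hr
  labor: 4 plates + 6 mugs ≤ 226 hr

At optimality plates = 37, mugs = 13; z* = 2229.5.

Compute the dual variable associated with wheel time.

7.5

Both wheel time and labor are binding at x*.
Dual feasibility on the basic columns requires 5·y_wheel time + 4·y_labor = 45.5, 4·y_wheel time + 6·y_labor = 42.
This yields shadow prices y_wheel time = 7.5, y_labor = 2.
Shadow price of wheel time = 7.5.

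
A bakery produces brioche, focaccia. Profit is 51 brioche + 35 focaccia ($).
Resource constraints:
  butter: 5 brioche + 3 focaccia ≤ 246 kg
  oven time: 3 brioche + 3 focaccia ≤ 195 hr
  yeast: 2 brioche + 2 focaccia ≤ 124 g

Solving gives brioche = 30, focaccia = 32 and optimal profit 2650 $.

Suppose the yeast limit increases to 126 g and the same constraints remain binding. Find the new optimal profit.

Binding: butter and yeast. Non-binding: oven time (9 unused).
Slack constraints have shadow price 0 (complementary slackness).
The binding rows give the dual system: 5·y_butter + 2·y_yeast = 51 and 3·y_butter + 2·y_yeast = 35.
This yields shadow prices y_butter = 8, y_yeast = 5.5.
Δz = y_yeast·Δb = 5.5 × (2) = 11, so new z* = 2650 + 11 = 2661.

2661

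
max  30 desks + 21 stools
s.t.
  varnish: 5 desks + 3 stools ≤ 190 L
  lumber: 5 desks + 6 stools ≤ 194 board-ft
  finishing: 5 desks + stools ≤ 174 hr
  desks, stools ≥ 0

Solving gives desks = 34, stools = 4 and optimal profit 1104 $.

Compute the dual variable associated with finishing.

3

At the optimum: varnish uses 182 of 190 (slack = 8); lumber uses 194 of 194 (binding); finishing uses 174 of 174 (binding).
Slack constraints have shadow price 0 (complementary slackness).
Dual feasibility on the basic columns requires 5·y_lumber + 5·y_finishing = 30, 6·y_lumber + 1·y_finishing = 21.
Solving: y_lumber = 3, y_finishing = 3.
Shadow price of finishing = 3.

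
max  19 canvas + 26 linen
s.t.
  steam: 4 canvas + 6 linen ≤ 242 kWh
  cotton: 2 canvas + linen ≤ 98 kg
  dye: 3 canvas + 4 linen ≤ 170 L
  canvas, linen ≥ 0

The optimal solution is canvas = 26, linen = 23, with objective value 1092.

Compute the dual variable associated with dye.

5

At the optimum: steam uses 242 of 242 (binding); cotton uses 75 of 98 (slack = 23); dye uses 170 of 170 (binding).
Slack constraints have shadow price 0 (complementary slackness).
From A_Bᵀ y = c: 4·y_steam + 3·y_dye = 19; 6·y_steam + 4·y_dye = 26.
Solving: y_steam = 1, y_dye = 5.
Shadow price of dye = 5.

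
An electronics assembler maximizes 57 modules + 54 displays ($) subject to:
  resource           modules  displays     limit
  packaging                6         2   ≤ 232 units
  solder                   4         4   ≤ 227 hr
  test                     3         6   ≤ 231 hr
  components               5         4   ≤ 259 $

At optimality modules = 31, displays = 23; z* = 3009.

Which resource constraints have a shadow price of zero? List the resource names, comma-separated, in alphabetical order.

packaging: 232/232 (binding)
solder: 216/227 (slack 11)
test: 231/231 (binding)
components: 247/259 (slack 12)
By complementary slackness, a constraint with positive slack has shadow price 0 → components, solder.

components, solder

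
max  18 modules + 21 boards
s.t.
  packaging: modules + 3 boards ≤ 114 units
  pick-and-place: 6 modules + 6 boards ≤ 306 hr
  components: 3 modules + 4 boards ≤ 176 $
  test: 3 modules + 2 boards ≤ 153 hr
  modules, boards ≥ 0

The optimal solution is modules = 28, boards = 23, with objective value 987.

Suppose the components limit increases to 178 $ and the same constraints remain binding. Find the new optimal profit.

Binding: pick-and-place and components. Non-binding: packaging (17 unused), test (23 unused).
By complementary slackness, y = 0 for the non-binding constraints.
From A_Bᵀ y = c: 6·y_pick-and-place + 3·y_components = 18; 6·y_pick-and-place + 4·y_components = 21.
This yields shadow prices y_pick-and-place = 1.5, y_components = 3.
Δz = y_components·Δb = 3 × (2) = 6, so new z* = 987 + 6 = 993.

993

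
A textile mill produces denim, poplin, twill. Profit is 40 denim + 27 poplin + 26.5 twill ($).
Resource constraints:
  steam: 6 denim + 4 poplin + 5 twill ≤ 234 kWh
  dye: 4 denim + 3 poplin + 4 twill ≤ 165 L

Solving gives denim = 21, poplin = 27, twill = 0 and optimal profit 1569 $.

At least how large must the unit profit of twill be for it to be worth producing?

34

At the optimum: steam uses 234 of 234 (binding); dye uses 165 of 165 (binding).
From A_Bᵀ y = c: 6·y_steam + 4·y_dye = 40; 4·y_steam + 3·y_dye = 27.
→ y_steam = 6 and y_dye = 1.
twill enters the basis when its profit ≥ yᵀa₃ = 6·5 + 1·4 = 34.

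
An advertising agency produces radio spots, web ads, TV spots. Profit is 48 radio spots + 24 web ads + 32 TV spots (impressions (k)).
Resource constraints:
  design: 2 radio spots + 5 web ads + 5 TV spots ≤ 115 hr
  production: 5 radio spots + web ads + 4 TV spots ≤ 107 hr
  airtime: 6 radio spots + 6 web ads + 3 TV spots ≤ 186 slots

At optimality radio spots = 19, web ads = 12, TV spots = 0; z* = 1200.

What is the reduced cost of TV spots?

Binding: production and airtime. Non-binding: design (17 unused).
Since design is not tight, its dual is 0.
From A_Bᵀ y = c: 5·y_production + 6·y_airtime = 48; 1·y_production + 6·y_airtime = 24.
This yields shadow prices y_production = 6, y_airtime = 3.
Reduced cost of TV spots: c₃ − yᵀa₃ = 32 − (6·4 + 3·3) = 32 − 33 = -1.

-1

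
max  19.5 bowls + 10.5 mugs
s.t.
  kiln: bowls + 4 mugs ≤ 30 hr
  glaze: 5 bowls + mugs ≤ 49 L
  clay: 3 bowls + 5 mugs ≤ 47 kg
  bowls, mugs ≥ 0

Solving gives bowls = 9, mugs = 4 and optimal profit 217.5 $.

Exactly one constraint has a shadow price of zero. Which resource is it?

kiln

kiln: 25/30 (slack 5)
glaze: 49/49 (binding)
clay: 47/47 (binding)
By complementary slackness, a constraint with positive slack has shadow price 0 → kiln.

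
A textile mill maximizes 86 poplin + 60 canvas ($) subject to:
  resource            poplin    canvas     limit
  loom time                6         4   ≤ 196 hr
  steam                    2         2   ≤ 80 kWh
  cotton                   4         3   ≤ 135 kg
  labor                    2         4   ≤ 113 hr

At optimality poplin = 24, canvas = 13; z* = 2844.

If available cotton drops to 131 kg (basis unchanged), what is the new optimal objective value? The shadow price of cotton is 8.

2812

Δb = -4, so new z* = 2844 + (8)·(-4) = 2844 − 32 = 2812.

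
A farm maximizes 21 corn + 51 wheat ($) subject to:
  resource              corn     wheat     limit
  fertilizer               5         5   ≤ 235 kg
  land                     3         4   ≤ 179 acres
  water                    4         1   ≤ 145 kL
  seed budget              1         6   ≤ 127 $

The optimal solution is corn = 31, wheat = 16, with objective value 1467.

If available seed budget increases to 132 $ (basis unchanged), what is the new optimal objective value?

At the optimum: fertilizer uses 235 of 235 (binding); land uses 157 of 179 (slack = 22); water uses 140 of 145 (slack = 5); seed budget uses 127 of 127 (binding).
Since land, water are not tight, their duals are 0.
From A_Bᵀ y = c: 5·y_fertilizer + 1·y_seed budget = 21; 5·y_fertilizer + 6·y_seed budget = 51.
→ y_fertilizer = 3 and y_seed budget = 6.
Δz = y_seed budget·Δb = 6 × (5) = 30, so new z* = 1467 + 30 = 1497.

1497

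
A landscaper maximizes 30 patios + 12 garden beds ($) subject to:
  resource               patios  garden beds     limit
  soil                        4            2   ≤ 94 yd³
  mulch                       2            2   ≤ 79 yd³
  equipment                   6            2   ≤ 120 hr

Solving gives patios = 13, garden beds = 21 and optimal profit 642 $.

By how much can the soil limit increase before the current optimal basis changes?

Binding constraints: soil, equipment. The basis is B = [[4,2],[6,2]] with det -4.
Per unit increase in soil, x* moves by d = (-0.5, 1.5).
The basis stays optimal until mulch becomes binding; allowable increase = 5.5 yd³.

5.5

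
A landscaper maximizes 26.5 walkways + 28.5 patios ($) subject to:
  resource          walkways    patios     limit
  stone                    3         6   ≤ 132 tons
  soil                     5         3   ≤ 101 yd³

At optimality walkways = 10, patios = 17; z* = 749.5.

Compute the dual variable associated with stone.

3

Check each constraint at x*: stone 132/132 (tight); soil 101/101 (tight).
From A_Bᵀ y = c: 3·y_stone + 5·y_soil = 26.5; 6·y_stone + 3·y_soil = 28.5.
This yields shadow prices y_stone = 3, y_soil = 3.5.
Shadow price of stone = 3.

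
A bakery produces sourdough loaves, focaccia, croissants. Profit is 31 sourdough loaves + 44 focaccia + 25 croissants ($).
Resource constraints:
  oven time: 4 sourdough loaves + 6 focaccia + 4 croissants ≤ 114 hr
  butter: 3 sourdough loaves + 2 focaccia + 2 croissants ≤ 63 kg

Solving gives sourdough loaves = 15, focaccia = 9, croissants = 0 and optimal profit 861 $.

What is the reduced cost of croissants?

-5

Check each constraint at x*: oven time 114/114 (tight); butter 63/63 (tight).
Dual feasibility on the basic columns requires 4·y_oven time + 3·y_butter = 31, 6·y_oven time + 2·y_butter = 44.
→ y_oven time = 7 and y_butter = 1.
Reduced cost of croissants: c₃ − yᵀa₃ = 25 − (7·4 + 1·2) = 25 − 30 = -5.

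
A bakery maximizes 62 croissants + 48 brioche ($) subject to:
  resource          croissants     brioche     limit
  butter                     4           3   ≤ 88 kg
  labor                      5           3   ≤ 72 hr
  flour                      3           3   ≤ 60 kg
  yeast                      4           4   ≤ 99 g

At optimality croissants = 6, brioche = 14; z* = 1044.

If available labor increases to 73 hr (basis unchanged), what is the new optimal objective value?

At the optimum: butter uses 66 of 88 (slack = 22); labor uses 72 of 72 (binding); flour uses 60 of 60 (binding); yeast uses 80 of 99 (slack = 19).
By complementary slackness, y = 0 for the non-binding constraints.
Dual feasibility on the basic columns requires 5·y_labor + 3·y_flour = 62, 3·y_labor + 3·y_flour = 48.
→ y_labor = 7 and y_flour = 9.
Δz = y_labor·Δb = 7 × (1) = 7, so new z* = 1044 + 7 = 1051.

1051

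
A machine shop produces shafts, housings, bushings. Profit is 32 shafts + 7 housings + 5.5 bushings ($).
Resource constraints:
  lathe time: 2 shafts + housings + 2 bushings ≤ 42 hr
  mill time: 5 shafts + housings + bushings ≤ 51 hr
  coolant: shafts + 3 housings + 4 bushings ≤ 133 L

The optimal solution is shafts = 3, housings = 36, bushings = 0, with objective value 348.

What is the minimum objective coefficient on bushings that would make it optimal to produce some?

Binding: lathe time and mill time. Non-binding: coolant (22 unused).
Slack constraints have shadow price 0 (complementary slackness).
The binding rows give the dual system: 2·y_lathe time + 5·y_mill time = 32 and 1·y_lathe time + 1·y_mill time = 7.
Solving: y_lathe time = 1, y_mill time = 6.
bushings enters the basis when its profit ≥ yᵀa₃ = 1·2 + 6·1 = 8.

8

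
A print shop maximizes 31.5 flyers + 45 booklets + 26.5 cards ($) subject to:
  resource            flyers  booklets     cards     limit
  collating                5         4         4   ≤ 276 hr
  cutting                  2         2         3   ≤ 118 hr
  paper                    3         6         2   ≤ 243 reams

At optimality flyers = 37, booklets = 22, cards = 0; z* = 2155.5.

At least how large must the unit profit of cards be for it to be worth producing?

36

Check each constraint at x*: collating 273/276 (slack 3); cutting 118/118 (tight); paper 243/243 (tight).
By complementary slackness, y = 0 for the non-binding constraint.
Dual feasibility on the basic columns requires 2·y_cutting + 3·y_paper = 31.5, 2·y_cutting + 6·y_paper = 45.
Solving: y_cutting = 9, y_paper = 4.5.
cards enters the basis when its profit ≥ yᵀa₃ = 9·3 + 4.5·2 = 36.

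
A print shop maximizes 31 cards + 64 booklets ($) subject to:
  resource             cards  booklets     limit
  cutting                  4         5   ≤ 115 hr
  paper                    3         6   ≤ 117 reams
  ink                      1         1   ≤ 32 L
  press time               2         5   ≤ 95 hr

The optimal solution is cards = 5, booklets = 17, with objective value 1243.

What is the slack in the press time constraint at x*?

0

press time used = 2·5 + 5·17 = 95; slack = 95 − 95 = 0.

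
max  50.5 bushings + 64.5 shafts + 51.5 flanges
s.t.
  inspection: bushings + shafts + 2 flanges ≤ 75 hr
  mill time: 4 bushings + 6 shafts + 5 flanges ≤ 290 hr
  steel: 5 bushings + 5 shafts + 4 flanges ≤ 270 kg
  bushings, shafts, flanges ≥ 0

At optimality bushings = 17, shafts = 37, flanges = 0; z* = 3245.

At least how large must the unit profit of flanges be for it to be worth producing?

Check each constraint at x*: inspection 54/75 (slack 21); mill time 290/290 (tight); steel 270/270 (tight).
Slack constraints have shadow price 0 (complementary slackness).
The binding rows give the dual system: 4·y_mill time + 5·y_steel = 50.5 and 6·y_mill time + 5·y_steel = 64.5.
This yields shadow prices y_mill time = 7, y_steel = 4.5.
flanges enters the basis when its profit ≥ yᵀa₃ = 7·5 + 4.5·4 = 53.

53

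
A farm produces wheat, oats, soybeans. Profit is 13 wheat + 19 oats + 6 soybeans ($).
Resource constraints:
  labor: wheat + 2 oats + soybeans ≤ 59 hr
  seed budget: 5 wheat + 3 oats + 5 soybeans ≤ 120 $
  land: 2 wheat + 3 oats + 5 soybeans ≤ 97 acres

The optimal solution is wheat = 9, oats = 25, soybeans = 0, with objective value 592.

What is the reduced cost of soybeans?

-7

Binding: labor and seed budget. Non-binding: land (4 unused).
Since land is not tight, its dual is 0.
Dual feasibility on the basic columns requires 1·y_labor + 5·y_seed budget = 13, 2·y_labor + 3·y_seed budget = 19.
→ y_labor = 8 and y_seed budget = 1.
Reduced cost of soybeans: c₃ − yᵀa₃ = 6 − (8·1 + 1·5) = 6 − 13 = -7.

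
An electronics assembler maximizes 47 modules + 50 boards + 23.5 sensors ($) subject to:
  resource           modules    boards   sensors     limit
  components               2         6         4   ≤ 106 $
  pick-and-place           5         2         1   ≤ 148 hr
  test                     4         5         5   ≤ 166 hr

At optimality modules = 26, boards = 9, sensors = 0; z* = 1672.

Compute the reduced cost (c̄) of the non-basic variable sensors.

Binding: components and pick-and-place. Non-binding: test (17 unused).
Slack constraints have shadow price 0 (complementary slackness).
From A_Bᵀ y = c: 2·y_components + 5·y_pick-and-place = 47; 6·y_components + 2·y_pick-and-place = 50.
Solving: y_components = 6, y_pick-and-place = 7.
Reduced cost of sensors: c₃ − yᵀa₃ = 23.5 − (6·4 + 7·1) = 23.5 − 31 = -7.5.

-7.5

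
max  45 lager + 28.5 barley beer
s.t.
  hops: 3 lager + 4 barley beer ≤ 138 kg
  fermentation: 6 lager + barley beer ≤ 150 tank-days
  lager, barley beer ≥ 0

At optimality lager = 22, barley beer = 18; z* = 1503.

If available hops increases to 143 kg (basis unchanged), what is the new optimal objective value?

Both hops and fermentation are binding at x*.
The binding rows give the dual system: 3·y_hops + 6·y_fermentation = 45 and 4·y_hops + 1·y_fermentation = 28.5.
Solving: y_hops = 6, y_fermentation = 4.5.
Δz = y_hops·Δb = 6 × (5) = 30, so new z* = 1503 + 30 = 1533.

1533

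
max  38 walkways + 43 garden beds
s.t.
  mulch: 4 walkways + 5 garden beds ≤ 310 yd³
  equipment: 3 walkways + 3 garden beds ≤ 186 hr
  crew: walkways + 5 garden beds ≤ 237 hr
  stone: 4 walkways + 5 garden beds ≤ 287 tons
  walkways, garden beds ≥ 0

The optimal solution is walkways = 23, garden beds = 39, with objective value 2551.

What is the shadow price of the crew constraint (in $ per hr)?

0

Binding: equipment and stone. Non-binding: mulch (23 unused), crew (19 unused).
Since mulch, crew are not tight, their duals are 0.
The binding rows give the dual system: 3·y_equipment + 4·y_stone = 38 and 3·y_equipment + 5·y_stone = 43.
This yields shadow prices y_equipment = 6, y_stone = 5.
Shadow price of crew = 0.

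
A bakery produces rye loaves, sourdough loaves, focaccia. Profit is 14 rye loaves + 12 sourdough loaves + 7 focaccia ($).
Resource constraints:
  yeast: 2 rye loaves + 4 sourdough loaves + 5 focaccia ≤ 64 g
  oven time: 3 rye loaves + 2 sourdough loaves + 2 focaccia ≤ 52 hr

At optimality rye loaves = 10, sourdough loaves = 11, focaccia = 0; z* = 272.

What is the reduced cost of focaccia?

Check each constraint at x*: yeast 64/64 (tight); oven time 52/52 (tight).
Dual feasibility on the basic columns requires 2·y_yeast + 3·y_oven time = 14, 4·y_yeast + 2·y_oven time = 12.
This yields shadow prices y_yeast = 1, y_oven time = 4.
Reduced cost of focaccia: c₃ − yᵀa₃ = 7 − (1·5 + 4·2) = 7 − 13 = -6.

-6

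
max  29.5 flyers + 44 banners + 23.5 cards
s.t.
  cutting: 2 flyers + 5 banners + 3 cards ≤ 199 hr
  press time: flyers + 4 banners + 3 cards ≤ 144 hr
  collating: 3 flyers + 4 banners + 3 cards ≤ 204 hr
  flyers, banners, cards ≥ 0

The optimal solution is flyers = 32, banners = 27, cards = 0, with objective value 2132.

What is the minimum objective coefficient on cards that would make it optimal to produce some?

31.5

Check each constraint at x*: cutting 199/199 (tight); press time 140/144 (slack 4); collating 204/204 (tight).
Slack constraints have shadow price 0 (complementary slackness).
Dual feasibility on the basic columns requires 2·y_cutting + 3·y_collating = 29.5, 5·y_cutting + 4·y_collating = 44.
→ y_cutting = 2 and y_collating = 8.5.
cards enters the basis when its profit ≥ yᵀa₃ = 2·3 + 8.5·3 = 31.5.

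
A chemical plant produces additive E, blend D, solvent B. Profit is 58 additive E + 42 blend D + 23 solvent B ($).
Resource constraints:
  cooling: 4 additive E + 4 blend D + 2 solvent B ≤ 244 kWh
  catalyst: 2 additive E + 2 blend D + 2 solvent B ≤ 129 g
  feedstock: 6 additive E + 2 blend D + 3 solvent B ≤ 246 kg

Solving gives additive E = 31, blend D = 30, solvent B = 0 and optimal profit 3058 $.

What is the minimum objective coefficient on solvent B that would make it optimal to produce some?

At the optimum: cooling uses 244 of 244 (binding); catalyst uses 122 of 129 (slack = 7); feedstock uses 246 of 246 (binding).
Since catalyst is not tight, its dual is 0.
From A_Bᵀ y = c: 4·y_cooling + 6·y_feedstock = 58; 4·y_cooling + 2·y_feedstock = 42.
→ y_cooling = 8.5 and y_feedstock = 4.
solvent B enters the basis when its profit ≥ yᵀa₃ = 8.5·2 + 4·3 = 29.

29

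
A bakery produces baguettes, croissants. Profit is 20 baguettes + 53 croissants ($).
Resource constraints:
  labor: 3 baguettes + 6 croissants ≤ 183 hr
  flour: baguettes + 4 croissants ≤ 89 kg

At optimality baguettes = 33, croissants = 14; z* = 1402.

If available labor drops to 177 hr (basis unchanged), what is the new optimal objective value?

At the optimum: labor uses 183 of 183 (binding); flour uses 89 of 89 (binding).
From A_Bᵀ y = c: 3·y_labor + 1·y_flour = 20; 6·y_labor + 4·y_flour = 53.
Solving: y_labor = 4.5, y_flour = 6.5.
Δz = y_labor·Δb = 4.5 × (-6) = -27, so new z* = 1402 − 27 = 1375.

1375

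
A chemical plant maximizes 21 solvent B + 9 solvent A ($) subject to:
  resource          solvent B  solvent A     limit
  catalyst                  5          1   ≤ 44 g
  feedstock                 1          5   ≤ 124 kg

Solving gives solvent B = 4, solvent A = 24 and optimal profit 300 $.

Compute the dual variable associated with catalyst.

4

Both catalyst and feedstock are binding at x*.
The binding rows give the dual system: 5·y_catalyst + 1·y_feedstock = 21 and 1·y_catalyst + 5·y_feedstock = 9.
→ y_catalyst = 4 and y_feedstock = 1.
Shadow price of catalyst = 4.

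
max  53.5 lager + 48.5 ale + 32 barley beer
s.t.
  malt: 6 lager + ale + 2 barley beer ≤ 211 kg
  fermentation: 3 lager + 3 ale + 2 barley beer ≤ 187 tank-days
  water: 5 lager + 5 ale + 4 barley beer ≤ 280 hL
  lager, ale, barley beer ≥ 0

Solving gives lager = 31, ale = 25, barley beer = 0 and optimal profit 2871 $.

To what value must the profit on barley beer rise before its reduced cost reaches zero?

At the optimum: malt uses 211 of 211 (binding); fermentation uses 168 of 187 (slack = 19); water uses 280 of 280 (binding).
By complementary slackness, y = 0 for the non-binding constraint.
Dual feasibility on the basic columns requires 6·y_malt + 5·y_water = 53.5, 1·y_malt + 5·y_water = 48.5.
→ y_malt = 1 and y_water = 9.5.
barley beer enters the basis when its profit ≥ yᵀa₃ = 1·2 + 9.5·4 = 40.

40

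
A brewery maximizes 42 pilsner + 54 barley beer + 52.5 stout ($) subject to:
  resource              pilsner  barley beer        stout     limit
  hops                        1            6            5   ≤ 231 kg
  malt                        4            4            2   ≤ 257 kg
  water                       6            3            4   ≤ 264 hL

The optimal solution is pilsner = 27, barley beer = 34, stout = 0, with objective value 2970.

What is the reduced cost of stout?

Check each constraint at x*: hops 231/231 (tight); malt 244/257 (slack 13); water 264/264 (tight).
Slack constraints have shadow price 0 (complementary slackness).
From A_Bᵀ y = c: 1·y_hops + 6·y_water = 42; 6·y_hops + 3·y_water = 54.
Solving: y_hops = 6, y_water = 6.
Reduced cost of stout: c₃ − yᵀa₃ = 52.5 − (6·5 + 6·4) = 52.5 − 54 = -1.5.

-1.5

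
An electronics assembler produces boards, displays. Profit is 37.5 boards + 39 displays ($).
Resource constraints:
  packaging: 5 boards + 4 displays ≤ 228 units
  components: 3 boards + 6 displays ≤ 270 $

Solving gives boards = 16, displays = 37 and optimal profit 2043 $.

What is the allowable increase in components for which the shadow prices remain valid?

72

Binding constraints: packaging, components. The basis is B = [[5,4],[3,6]] with det 18.
Per unit increase in components, x* moves by d = (-0.2222, 0.2778).
The basis stays optimal until boards reaches 0; allowable increase = 72 $.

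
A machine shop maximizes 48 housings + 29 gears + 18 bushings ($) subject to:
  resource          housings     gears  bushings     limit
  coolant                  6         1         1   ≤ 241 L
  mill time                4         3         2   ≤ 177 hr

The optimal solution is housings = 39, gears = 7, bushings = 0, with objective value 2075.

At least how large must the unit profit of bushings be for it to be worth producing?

Check each constraint at x*: coolant 241/241 (tight); mill time 177/177 (tight).
Dual feasibility on the basic columns requires 6·y_coolant + 4·y_mill time = 48, 1·y_coolant + 3·y_mill time = 29.
Solving: y_coolant = 2, y_mill time = 9.
bushings enters the basis when its profit ≥ yᵀa₃ = 2·1 + 9·2 = 20.

20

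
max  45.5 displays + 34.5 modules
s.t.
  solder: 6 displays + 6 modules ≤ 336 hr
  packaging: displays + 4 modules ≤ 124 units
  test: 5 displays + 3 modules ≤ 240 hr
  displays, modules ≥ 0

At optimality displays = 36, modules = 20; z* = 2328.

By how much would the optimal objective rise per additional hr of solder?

Binding: solder and test. Non-binding: packaging (8 unused).
By complementary slackness, y = 0 for the non-binding constraint.
Dual feasibility on the basic columns requires 6·y_solder + 5·y_test = 45.5, 6·y_solder + 3·y_test = 34.5.
Solving: y_solder = 3, y_test = 5.5.
Shadow price of solder = 3.

3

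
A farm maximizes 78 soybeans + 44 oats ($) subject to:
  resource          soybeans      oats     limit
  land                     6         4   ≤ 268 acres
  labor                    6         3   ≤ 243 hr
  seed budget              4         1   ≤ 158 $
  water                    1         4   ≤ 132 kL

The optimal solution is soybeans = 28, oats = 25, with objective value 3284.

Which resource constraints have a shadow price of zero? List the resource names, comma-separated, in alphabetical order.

land: 268/268 (binding)
labor: 243/243 (binding)
seed budget: 137/158 (slack 21)
water: 128/132 (slack 4)
By complementary slackness, a constraint with positive slack has shadow price 0 → seed budget, water.

seed budget, water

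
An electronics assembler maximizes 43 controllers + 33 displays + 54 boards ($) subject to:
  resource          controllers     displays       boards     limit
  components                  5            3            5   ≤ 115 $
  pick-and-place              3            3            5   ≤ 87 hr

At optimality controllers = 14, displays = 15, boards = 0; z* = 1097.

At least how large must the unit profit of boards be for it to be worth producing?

55

Both components and pick-and-place are binding at x*.
Dual feasibility on the basic columns requires 5·y_components + 3·y_pick-and-place = 43, 3·y_components + 3·y_pick-and-place = 33.
→ y_components = 5 and y_pick-and-place = 6.
boards enters the basis when its profit ≥ yᵀa₃ = 5·5 + 6·5 = 55.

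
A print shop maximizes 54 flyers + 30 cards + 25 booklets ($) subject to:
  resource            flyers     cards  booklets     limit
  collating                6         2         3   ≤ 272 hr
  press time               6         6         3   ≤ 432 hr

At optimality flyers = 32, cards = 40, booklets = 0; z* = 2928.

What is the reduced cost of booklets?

-2

At the optimum: collating uses 272 of 272 (binding); press time uses 432 of 432 (binding).
Dual feasibility on the basic columns requires 6·y_collating + 6·y_press time = 54, 2·y_collating + 6·y_press time = 30.
→ y_collating = 6 and y_press time = 3.
Reduced cost of booklets: c₃ − yᵀa₃ = 25 − (6·3 + 3·3) = 25 − 27 = -2.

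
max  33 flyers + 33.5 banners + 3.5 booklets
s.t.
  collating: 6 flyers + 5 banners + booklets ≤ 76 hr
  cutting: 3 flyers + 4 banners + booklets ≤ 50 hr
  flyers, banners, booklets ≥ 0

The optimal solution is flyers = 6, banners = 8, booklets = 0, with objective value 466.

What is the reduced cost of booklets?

At the optimum: collating uses 76 of 76 (binding); cutting uses 50 of 50 (binding).
From A_Bᵀ y = c: 6·y_collating + 3·y_cutting = 33; 5·y_collating + 4·y_cutting = 33.5.
Solving: y_collating = 3.5, y_cutting = 4.
Reduced cost of booklets: c₃ − yᵀa₃ = 3.5 − (3.5·1 + 4·1) = 3.5 − 7.5 = -4.

-4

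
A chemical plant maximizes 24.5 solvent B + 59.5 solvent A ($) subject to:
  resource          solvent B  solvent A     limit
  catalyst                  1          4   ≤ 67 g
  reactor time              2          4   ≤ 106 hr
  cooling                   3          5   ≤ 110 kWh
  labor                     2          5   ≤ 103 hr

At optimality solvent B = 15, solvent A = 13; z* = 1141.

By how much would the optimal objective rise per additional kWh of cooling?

At the optimum: catalyst uses 67 of 67 (binding); reactor time uses 82 of 106 (slack = 24); cooling uses 110 of 110 (binding); labor uses 95 of 103 (slack = 8).
Since reactor time, labor are not tight, their duals are 0.
Dual feasibility on the basic columns requires 1·y_catalyst + 3·y_cooling = 24.5, 4·y_catalyst + 5·y_cooling = 59.5.
→ y_catalyst = 8 and y_cooling = 5.5.
Shadow price of cooling = 5.5.

5.5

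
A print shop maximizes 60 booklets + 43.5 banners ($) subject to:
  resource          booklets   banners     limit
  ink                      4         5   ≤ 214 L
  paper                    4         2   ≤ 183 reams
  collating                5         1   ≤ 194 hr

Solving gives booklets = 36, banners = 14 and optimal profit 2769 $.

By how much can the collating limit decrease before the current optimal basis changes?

151.2

Binding constraints: ink, collating. The basis is B = [[4,5],[5,1]] with det -21.
Per unit decrease in collating, x* moves by d = (-0.2381, 0.1905).
The basis stays optimal until booklets reaches 0; allowable decrease = 151.2 hr.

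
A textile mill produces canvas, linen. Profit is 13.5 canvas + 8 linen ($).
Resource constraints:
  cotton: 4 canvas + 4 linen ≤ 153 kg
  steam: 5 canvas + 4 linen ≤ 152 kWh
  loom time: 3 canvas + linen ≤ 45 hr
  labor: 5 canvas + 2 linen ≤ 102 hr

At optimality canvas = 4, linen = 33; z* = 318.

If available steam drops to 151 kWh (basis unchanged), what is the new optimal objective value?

316.5

Check each constraint at x*: cotton 148/153 (slack 5); steam 152/152 (tight); loom time 45/45 (tight); labor 86/102 (slack 16).
By complementary slackness, y = 0 for the non-binding constraints.
Dual feasibility on the basic columns requires 5·y_steam + 3·y_loom time = 13.5, 4·y_steam + 1·y_loom time = 8.
Solving: y_steam = 1.5, y_loom time = 2.
Δz = y_steam·Δb = 1.5 × (-1) = -1.5, so new z* = 318 − 1.5 = 316.5.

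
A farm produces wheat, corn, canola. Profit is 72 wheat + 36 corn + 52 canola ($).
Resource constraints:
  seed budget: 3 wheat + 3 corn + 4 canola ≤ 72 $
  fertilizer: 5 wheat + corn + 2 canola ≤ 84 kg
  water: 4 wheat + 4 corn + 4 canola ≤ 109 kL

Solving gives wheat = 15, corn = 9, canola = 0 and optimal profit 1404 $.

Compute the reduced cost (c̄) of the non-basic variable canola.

At the optimum: seed budget uses 72 of 72 (binding); fertilizer uses 84 of 84 (binding); water uses 96 of 109 (slack = 13).
Slack constraints have shadow price 0 (complementary slackness).
From A_Bᵀ y = c: 3·y_seed budget + 5·y_fertilizer = 72; 3·y_seed budget + 1·y_fertilizer = 36.
→ y_seed budget = 9 and y_fertilizer = 9.
Reduced cost of canola: c₃ − yᵀa₃ = 52 − (9·4 + 9·2) = 52 − 54 = -2.

-2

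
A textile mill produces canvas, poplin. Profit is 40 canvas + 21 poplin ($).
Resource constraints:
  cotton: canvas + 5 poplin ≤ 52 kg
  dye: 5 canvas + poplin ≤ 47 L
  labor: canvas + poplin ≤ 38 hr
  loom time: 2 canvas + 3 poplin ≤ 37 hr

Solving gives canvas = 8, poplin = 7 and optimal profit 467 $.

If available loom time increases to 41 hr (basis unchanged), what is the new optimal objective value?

At the optimum: cotton uses 43 of 52 (slack = 9); dye uses 47 of 47 (binding); labor uses 15 of 38 (slack = 23); loom time uses 37 of 37 (binding).
By complementary slackness, y = 0 for the non-binding constraints.
From A_Bᵀ y = c: 5·y_dye + 2·y_loom time = 40; 1·y_dye + 3·y_loom time = 21.
This yields shadow prices y_dye = 6, y_loom time = 5.
Δz = y_loom time·Δb = 5 × (4) = 20, so new z* = 467 + 20 = 487.

487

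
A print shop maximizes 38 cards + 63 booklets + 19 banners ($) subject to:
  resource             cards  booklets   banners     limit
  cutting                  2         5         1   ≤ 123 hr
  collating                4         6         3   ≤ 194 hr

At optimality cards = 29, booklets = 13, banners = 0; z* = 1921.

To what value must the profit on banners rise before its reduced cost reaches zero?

Both cutting and collating are binding at x*.
Dual feasibility on the basic columns requires 2·y_cutting + 4·y_collating = 38, 5·y_cutting + 6·y_collating = 63.
Solving: y_cutting = 3, y_collating = 8.
banners enters the basis when its profit ≥ yᵀa₃ = 3·1 + 8·3 = 27.

27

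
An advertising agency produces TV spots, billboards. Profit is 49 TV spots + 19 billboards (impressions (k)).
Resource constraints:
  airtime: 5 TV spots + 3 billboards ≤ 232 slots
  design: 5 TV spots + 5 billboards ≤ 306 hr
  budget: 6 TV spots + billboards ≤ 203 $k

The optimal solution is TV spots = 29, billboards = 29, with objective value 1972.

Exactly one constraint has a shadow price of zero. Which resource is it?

airtime: 232/232 (binding)
design: 290/306 (slack 16)
budget: 203/203 (binding)
By complementary slackness, a constraint with positive slack has shadow price 0 → design.

design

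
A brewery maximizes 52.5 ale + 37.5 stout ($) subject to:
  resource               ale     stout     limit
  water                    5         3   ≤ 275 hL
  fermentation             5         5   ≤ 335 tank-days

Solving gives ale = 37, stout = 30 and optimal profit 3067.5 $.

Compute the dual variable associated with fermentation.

Both water and fermentation are binding at x*.
The binding rows give the dual system: 5·y_water + 5·y_fermentation = 52.5 and 3·y_water + 5·y_fermentation = 37.5.
→ y_water = 7.5 and y_fermentation = 3.
Shadow price of fermentation = 3.

3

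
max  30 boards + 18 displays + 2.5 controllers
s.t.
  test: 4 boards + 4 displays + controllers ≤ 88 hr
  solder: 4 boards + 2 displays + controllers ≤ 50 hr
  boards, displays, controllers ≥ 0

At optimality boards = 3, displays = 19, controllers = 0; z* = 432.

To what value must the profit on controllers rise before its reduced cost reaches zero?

Check each constraint at x*: test 88/88 (tight); solder 50/50 (tight).
From A_Bᵀ y = c: 4·y_test + 4·y_solder = 30; 4·y_test + 2·y_solder = 18.
→ y_test = 1.5 and y_solder = 6.
controllers enters the basis when its profit ≥ yᵀa₃ = 1.5·1 + 6·1 = 7.5.

7.5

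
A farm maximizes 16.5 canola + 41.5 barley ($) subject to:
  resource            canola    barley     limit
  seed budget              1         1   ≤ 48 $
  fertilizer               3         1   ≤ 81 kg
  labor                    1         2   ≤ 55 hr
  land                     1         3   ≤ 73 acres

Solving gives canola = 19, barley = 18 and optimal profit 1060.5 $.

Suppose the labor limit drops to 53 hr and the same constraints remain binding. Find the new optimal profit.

Binding: labor and land. Non-binding: seed budget (11 unused), fertilizer (6 unused).
Slack constraints have shadow price 0 (complementary slackness).
The binding rows give the dual system: 1·y_labor + 1·y_land = 16.5 and 2·y_labor + 3·y_land = 41.5.
→ y_labor = 8 and y_land = 8.5.
Δz = y_labor·Δb = 8 × (-2) = -16, so new z* = 1060.5 − 16 = 1044.5.

1044.5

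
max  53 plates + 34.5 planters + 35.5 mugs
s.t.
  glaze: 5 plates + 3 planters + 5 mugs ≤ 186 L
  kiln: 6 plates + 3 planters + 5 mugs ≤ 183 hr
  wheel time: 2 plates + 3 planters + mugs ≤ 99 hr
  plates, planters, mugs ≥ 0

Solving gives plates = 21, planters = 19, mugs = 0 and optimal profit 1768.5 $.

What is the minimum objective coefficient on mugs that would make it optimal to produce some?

Binding: kiln and wheel time. Non-binding: glaze (24 unused).
By complementary slackness, y = 0 for the non-binding constraint.
From A_Bᵀ y = c: 6·y_kiln + 2·y_wheel time = 53; 3·y_kiln + 3·y_wheel time = 34.5.
This yields shadow prices y_kiln = 7.5, y_wheel time = 4.
mugs enters the basis when its profit ≥ yᵀa₃ = 7.5·5 + 4·1 = 41.5.

41.5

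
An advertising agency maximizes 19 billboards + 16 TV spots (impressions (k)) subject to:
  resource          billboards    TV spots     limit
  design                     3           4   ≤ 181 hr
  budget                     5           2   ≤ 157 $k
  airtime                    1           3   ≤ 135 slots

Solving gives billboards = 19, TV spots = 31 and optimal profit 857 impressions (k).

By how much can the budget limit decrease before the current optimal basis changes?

64.4

Binding constraints: design, budget. The basis is B = [[3,4],[5,2]] with det -14.
Per unit decrease in budget, x* moves by d = (-0.2857, 0.2143).
The basis stays optimal until airtime becomes binding; allowable decrease = 64.4 $k.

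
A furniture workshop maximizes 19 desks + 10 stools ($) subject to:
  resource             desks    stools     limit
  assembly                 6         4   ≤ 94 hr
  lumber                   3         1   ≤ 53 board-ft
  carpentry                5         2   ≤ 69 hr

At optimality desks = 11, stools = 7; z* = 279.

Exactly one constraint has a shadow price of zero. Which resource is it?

assembly: 94/94 (binding)
lumber: 40/53 (slack 13)
carpentry: 69/69 (binding)
By complementary slackness, a constraint with positive slack has shadow price 0 → lumber.

lumber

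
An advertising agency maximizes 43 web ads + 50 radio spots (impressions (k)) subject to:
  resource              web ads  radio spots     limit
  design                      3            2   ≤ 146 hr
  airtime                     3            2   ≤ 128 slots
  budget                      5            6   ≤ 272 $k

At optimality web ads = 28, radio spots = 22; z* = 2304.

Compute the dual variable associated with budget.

8

At the optimum: design uses 128 of 146 (slack = 18); airtime uses 128 of 128 (binding); budget uses 272 of 272 (binding).
Slack constraints have shadow price 0 (complementary slackness).
From A_Bᵀ y = c: 3·y_airtime + 5·y_budget = 43; 2·y_airtime + 6·y_budget = 50.
This yields shadow prices y_airtime = 1, y_budget = 8.
Shadow price of budget = 8.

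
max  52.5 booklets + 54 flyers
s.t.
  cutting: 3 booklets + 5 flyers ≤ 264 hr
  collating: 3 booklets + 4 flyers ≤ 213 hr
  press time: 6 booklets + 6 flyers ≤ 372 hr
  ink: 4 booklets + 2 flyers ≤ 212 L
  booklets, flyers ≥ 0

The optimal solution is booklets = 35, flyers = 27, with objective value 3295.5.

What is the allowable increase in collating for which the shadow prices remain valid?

12

Binding constraints: collating, press time. The basis is B = [[3,4],[6,6]] with det -6.
Per unit increase in collating, x* moves by d = (-1, 1).
The basis stays optimal until cutting becomes binding; allowable increase = 12 hr.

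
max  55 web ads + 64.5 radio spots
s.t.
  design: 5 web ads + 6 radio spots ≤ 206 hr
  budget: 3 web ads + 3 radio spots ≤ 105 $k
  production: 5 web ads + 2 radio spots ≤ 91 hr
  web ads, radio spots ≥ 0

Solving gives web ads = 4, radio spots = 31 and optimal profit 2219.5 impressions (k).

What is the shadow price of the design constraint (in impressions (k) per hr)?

9.5

At the optimum: design uses 206 of 206 (binding); budget uses 105 of 105 (binding); production uses 82 of 91 (slack = 9).
Since production is not tight, its dual is 0.
The binding rows give the dual system: 5·y_design + 3·y_budget = 55 and 6·y_design + 3·y_budget = 64.5.
Solving: y_design = 9.5, y_budget = 2.5.
Shadow price of design = 9.5.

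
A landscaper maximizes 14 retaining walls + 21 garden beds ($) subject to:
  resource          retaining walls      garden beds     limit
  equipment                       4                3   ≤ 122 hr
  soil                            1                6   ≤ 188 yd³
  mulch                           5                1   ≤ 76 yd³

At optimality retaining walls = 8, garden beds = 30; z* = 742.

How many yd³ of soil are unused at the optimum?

0

soil used = 1·8 + 6·30 = 188; slack = 188 − 188 = 0.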